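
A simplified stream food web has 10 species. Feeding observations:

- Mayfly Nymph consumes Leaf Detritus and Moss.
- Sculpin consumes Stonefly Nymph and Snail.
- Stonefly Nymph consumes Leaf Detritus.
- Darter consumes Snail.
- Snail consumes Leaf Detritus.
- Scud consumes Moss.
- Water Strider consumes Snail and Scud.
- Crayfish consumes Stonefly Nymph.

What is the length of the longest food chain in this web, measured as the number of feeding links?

One longest chain: Leaf Detritus → Snail → Sculpin.
It has 3 species and 2 links.

2 links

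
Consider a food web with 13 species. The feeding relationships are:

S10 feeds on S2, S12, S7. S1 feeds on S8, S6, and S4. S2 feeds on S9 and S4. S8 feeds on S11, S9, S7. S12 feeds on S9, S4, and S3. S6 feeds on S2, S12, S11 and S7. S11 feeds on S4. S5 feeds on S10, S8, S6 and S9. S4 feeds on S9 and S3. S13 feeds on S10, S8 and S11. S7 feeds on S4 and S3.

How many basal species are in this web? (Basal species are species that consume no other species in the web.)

Basal species (no prey listed): S9, S3.
Count: 2.

2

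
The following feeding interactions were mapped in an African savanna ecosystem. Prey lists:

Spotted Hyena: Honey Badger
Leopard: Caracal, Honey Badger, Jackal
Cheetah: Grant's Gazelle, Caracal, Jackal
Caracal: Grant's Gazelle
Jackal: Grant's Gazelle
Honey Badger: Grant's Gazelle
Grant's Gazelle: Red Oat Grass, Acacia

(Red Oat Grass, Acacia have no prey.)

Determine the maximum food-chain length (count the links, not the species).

3 links

One longest chain: Red Oat Grass → Grant's Gazelle → Caracal → Leopard.
It has 4 species and 3 links.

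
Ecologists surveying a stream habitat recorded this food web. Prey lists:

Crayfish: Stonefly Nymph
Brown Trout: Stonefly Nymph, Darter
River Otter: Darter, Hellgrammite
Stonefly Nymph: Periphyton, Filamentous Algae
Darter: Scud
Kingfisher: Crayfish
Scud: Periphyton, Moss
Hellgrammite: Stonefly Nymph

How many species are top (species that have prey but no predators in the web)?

3

Top species (has prey, but nothing eats it): River Otter, Brown Trout, Kingfisher.
Count: 3.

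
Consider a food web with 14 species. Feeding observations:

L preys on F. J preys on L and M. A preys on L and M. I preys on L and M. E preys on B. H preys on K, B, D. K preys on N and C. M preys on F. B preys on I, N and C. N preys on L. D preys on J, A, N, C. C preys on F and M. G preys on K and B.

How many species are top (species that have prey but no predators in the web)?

Top species (has prey, but nothing eats it): G, E, H.
Count: 3.

3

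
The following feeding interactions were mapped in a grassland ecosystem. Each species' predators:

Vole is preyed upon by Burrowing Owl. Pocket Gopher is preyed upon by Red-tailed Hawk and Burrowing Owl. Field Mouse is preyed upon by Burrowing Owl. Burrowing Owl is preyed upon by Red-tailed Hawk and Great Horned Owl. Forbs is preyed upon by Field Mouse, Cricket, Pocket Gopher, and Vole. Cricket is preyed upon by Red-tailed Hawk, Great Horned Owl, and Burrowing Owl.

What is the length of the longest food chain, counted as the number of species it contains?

One longest chain: Forbs → Field Mouse → Burrowing Owl → Great Horned Owl.
It has 4 species and 3 links.

4 species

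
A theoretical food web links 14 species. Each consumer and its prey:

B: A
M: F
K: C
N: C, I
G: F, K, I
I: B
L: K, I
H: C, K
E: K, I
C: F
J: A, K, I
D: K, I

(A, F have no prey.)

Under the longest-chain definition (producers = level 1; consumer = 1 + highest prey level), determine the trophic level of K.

Trophic level 3

F is a producer → level 1.
C eats F → level 2.
K eats C → level 3.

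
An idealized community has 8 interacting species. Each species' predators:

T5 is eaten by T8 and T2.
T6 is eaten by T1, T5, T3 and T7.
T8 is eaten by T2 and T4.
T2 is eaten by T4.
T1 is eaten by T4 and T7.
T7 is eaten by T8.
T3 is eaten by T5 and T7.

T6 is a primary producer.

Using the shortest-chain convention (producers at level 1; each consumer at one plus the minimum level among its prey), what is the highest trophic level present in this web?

Producers (level 1): T6.
Following each consumer down to its lowest-level prey: T6 → T1 → T4 (levels 1 through 3).
All prey of T4 (T1 2, T8 3, T2 3) are at level 2 or above, so T4 is at level 1 + 2 = 3.
Every consumer has at least one prey at level 2 or below, so none exceeds level 3.

3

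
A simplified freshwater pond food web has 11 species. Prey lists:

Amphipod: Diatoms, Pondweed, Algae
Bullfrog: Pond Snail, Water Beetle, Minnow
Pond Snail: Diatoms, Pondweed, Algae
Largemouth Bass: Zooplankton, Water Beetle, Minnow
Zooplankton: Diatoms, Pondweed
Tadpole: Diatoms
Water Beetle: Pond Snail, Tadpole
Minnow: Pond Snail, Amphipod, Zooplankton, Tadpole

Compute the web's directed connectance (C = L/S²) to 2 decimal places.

C = 0.17

The web has S = 11 species and L = 21 feeding links.
C = L / S² = 21 / 121 = 0.1736 ≈ 0.17.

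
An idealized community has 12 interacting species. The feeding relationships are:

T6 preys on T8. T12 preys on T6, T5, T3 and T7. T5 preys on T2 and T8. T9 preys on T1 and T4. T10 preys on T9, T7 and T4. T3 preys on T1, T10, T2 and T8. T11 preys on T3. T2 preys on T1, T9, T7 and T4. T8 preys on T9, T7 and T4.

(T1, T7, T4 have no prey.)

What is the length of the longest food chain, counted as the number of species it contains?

One longest chain: T1 → T9 → T2 → T3 → T11.
It has 5 species and 4 links.

5 species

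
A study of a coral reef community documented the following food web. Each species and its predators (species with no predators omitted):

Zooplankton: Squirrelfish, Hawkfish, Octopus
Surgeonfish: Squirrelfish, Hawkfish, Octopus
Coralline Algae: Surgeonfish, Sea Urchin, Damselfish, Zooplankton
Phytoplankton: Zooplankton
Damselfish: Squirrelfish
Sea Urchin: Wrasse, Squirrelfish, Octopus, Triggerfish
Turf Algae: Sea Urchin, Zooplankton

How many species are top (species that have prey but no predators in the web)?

5

Top species (has prey, but nothing eats it): Wrasse, Squirrelfish, Hawkfish, Octopus, Triggerfish.
Count: 5.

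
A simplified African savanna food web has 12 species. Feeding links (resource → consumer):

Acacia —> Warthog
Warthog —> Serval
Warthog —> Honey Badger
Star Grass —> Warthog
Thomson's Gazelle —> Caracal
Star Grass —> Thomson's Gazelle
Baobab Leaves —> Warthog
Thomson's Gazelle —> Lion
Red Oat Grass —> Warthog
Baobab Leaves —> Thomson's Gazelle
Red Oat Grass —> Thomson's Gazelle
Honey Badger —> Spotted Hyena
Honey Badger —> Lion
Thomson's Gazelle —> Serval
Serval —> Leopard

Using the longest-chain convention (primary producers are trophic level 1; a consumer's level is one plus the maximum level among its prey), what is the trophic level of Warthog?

Acacia is a producer → level 1.
Warthog eats Acacia (level 1); other prey at levels: Baobab Leaves 1, Star Grass 1, Red Oat Grass 1 → level 2.

Trophic level 2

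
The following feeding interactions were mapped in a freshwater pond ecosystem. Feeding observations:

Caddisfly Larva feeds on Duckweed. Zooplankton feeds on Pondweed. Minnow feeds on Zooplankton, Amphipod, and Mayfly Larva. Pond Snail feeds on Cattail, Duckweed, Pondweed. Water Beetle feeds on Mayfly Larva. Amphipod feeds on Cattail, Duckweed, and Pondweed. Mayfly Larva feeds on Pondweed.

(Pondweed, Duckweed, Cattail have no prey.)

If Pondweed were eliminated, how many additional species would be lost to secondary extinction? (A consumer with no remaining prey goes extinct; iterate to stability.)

3

Remove Pondweed.
Round 1: Zooplankton (all prey gone), Mayfly Larva (all prey gone) → extinct.
Round 2: Water Beetle (all prey gone) → extinct.
No further losses. Total secondary extinctions: 3.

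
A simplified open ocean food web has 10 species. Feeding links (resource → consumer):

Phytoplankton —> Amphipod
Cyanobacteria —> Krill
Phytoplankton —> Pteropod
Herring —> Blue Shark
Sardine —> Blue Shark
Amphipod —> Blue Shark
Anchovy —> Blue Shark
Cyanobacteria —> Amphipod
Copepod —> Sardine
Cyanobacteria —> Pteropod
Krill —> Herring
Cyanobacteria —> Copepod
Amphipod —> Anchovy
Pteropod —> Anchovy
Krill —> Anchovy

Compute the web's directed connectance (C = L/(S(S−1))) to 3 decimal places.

The web has S = 10 species and L = 15 feeding links.
C = L / (S(S−1)) = 15 / 90 = 0.1667 ≈ 0.167.

C = 0.167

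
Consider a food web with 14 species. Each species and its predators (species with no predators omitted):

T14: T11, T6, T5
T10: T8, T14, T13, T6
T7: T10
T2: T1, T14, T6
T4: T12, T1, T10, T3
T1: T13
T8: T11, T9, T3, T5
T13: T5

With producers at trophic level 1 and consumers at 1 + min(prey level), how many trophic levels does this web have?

Producers (level 1): T2, T7, T4.
Following each consumer down to its lowest-level prey: T7 → T10 → T8 → T9 (levels 1 through 4).
All prey of T9 (T8 3) are at level 3 or above, so T9 is at level 1 + 3 = 4.
Every consumer has at least one prey at level 3 or below, so none exceeds level 4.

4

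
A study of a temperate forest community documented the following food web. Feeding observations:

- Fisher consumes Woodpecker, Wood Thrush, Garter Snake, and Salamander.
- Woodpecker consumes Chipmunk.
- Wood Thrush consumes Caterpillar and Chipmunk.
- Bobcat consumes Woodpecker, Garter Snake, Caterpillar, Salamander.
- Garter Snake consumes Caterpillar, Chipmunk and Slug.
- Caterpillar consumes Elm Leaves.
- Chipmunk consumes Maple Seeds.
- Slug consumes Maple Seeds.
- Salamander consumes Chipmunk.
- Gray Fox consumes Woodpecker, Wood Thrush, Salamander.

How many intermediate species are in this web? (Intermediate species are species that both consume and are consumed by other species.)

7

Intermediate species (has both prey and predators): Slug, Caterpillar, Chipmunk, Wood Thrush, Salamander, Woodpecker, Garter Snake.
Count: 7.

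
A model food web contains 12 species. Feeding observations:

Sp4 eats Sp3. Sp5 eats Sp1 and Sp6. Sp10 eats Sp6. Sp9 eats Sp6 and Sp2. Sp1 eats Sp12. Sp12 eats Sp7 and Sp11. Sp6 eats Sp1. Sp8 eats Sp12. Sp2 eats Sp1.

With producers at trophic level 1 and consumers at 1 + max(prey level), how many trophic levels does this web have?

Producers (level 1): Sp11, Sp7, Sp3.
Sp11 → Sp12 → Sp1 → Sp6 → Sp5 gives Sp5 level 5.
No species has a prey at level 5, so no species reaches level 6.

5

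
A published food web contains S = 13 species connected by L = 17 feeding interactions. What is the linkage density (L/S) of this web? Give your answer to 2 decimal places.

L/S = 1.31

There are L = 17 links among S = 13 species.
L/S = 17/13 = 1.3077 ≈ 1.31.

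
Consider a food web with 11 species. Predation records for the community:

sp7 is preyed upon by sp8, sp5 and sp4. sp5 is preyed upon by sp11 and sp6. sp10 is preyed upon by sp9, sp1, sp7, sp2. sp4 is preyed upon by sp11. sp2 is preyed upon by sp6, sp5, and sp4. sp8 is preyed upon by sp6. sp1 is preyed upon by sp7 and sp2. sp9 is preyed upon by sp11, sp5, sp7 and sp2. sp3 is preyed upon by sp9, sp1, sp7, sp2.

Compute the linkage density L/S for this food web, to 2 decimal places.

L/S = 2.18

There are L = 24 links among S = 11 species.
L/S = 24/11 = 2.1818 ≈ 2.18.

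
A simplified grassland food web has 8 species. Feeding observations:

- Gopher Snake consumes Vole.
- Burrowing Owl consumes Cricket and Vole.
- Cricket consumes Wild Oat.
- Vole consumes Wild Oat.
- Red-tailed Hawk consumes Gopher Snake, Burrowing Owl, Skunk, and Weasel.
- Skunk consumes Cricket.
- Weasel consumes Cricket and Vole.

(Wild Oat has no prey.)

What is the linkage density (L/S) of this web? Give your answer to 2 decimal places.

There are L = 12 links among S = 8 species.
L/S = 12/8 = 1.5000 ≈ 1.50.

L/S = 1.50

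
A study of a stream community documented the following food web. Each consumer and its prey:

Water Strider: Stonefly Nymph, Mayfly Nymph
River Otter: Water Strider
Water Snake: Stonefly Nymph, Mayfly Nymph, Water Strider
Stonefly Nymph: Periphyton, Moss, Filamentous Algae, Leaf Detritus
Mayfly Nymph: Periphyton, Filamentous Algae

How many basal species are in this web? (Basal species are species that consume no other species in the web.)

4

Basal species (no prey listed): Periphyton, Moss, Filamentous Algae, Leaf Detritus.
Count: 4.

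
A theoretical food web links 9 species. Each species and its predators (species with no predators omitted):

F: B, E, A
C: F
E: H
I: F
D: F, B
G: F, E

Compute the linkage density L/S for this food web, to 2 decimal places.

There are L = 10 links among S = 9 species.
L/S = 10/9 = 1.1111 ≈ 1.11.

L/S = 1.11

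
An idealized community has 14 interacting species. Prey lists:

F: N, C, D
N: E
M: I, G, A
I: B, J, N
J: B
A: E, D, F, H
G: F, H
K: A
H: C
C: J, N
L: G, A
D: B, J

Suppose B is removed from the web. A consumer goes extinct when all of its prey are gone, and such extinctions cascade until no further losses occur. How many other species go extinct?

Remove B.
Round 1: J (all prey gone) → extinct.
Round 2: D (all prey gone) → extinct.
No further losses. Total secondary extinctions: 2.

2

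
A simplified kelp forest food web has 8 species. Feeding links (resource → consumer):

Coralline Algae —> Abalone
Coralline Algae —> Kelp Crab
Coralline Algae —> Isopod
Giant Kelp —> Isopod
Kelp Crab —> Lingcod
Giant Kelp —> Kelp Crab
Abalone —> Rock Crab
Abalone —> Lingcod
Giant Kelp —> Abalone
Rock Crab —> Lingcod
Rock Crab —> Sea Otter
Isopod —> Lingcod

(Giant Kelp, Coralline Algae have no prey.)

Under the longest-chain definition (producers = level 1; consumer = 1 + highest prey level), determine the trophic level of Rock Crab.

Trophic level 3

Giant Kelp is a producer → level 1.
Abalone eats Giant Kelp (level 1); other prey at levels: Coralline Algae 1 → level 2.
Rock Crab eats Abalone → level 3.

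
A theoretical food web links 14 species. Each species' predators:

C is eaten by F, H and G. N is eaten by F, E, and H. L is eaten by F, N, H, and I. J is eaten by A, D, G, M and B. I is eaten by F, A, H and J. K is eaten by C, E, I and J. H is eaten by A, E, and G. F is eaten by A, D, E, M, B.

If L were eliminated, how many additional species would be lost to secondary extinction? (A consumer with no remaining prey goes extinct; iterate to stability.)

1

Remove L.
Round 1: N (all prey gone) → extinct.
No further losses. Total secondary extinctions: 1.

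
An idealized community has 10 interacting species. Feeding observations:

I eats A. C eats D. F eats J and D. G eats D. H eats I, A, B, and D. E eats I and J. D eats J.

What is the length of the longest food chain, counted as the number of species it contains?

3 species

One longest chain: J → D → G.
It has 3 species and 2 links.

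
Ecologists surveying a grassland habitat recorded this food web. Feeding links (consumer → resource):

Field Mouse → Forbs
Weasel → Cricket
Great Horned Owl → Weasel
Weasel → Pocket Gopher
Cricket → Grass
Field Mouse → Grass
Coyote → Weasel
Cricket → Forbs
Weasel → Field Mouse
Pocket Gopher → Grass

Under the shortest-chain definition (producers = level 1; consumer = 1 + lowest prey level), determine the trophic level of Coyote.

Grass is a producer → level 1.
Cricket eats Grass → level 2.
Weasel eats Cricket → level 3.
Coyote eats Weasel → level 4.
No prey of Coyote is below level 3, so 4 is the minimum.

Trophic level 4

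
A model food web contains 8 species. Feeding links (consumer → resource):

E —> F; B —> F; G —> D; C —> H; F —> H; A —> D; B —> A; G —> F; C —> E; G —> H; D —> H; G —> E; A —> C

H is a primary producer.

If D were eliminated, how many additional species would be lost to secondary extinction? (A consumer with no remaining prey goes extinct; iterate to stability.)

Remove D.
Every predator of it retains at least one other prey: G still has H, F, E; A still has C.
No consumer loses all prey, so no secondary extinctions occur.

0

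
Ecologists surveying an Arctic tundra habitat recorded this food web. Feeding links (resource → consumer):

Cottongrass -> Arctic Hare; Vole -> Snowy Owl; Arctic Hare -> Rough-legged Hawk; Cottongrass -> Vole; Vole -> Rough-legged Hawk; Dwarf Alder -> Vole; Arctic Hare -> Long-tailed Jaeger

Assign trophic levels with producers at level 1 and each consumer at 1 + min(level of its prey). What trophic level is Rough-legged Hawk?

Trophic level 3

Dwarf Alder is a producer → level 1.
Vole eats Dwarf Alder → level 2.
Rough-legged Hawk eats Vole → level 3.
No prey of Rough-legged Hawk is below level 2, so 3 is the minimum.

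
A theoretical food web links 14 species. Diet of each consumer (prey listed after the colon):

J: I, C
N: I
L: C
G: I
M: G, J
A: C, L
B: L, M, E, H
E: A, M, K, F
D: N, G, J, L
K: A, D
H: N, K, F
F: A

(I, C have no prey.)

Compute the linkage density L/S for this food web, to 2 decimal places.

L/S = 1.93

There are L = 27 links among S = 14 species.
L/S = 27/14 = 1.9286 ≈ 1.93.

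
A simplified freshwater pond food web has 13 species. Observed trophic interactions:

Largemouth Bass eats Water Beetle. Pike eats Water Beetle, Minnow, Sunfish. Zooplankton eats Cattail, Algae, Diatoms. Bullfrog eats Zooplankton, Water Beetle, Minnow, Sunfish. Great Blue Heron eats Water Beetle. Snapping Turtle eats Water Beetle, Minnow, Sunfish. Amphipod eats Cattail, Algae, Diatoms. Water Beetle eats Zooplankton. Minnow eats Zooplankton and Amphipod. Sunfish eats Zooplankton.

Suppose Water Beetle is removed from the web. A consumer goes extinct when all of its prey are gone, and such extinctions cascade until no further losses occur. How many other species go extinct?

2

Remove Water Beetle.
Round 1: Great Blue Heron (all prey gone), Largemouth Bass (all prey gone) → extinct.
No further losses. Total secondary extinctions: 2.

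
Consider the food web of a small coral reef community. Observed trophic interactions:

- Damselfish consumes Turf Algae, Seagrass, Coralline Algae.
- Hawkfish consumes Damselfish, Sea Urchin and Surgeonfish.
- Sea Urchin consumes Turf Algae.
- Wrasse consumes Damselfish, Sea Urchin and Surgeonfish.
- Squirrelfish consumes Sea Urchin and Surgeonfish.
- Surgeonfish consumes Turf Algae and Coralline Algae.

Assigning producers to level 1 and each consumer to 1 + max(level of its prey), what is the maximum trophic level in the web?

Producers (level 1): Seagrass, Coralline Algae, Turf Algae.
Turf Algae → Sea Urchin → Squirrelfish gives Squirrelfish level 3.
No species has a prey at level 3, so no species reaches level 4.

3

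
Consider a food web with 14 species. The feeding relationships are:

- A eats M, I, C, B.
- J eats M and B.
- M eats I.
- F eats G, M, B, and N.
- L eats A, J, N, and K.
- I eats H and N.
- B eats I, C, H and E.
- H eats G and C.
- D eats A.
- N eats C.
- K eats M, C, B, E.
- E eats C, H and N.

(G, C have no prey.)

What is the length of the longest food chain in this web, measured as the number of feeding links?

One longest chain: G → H → I → M → A → D.
It has 6 species and 5 links.

5 links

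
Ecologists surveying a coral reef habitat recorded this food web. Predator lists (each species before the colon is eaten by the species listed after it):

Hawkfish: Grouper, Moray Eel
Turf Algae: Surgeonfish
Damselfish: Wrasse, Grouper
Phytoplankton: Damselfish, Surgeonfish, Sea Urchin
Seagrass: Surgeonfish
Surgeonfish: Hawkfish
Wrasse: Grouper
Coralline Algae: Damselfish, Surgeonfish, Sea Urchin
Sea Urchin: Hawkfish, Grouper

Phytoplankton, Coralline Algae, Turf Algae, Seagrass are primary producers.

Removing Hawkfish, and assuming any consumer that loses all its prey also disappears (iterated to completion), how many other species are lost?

1

Remove Hawkfish.
Round 1: Moray Eel (all prey gone) → extinct.
No further losses. Total secondary extinctions: 1.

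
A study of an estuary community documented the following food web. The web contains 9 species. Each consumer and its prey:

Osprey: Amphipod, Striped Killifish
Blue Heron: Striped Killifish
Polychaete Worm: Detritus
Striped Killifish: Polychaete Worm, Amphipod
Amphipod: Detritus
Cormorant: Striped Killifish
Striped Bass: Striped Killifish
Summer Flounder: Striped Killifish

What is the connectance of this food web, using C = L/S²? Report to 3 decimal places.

The web has S = 9 species and L = 10 feeding links.
C = L / S² = 10 / 81 = 0.1235 ≈ 0.123.

C = 0.123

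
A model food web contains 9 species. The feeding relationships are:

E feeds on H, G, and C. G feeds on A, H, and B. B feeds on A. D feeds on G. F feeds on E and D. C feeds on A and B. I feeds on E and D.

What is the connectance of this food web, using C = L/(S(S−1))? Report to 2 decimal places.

The web has S = 9 species and L = 14 feeding links.
C = L / (S(S−1)) = 14 / 72 = 0.1944 ≈ 0.19.

C = 0.19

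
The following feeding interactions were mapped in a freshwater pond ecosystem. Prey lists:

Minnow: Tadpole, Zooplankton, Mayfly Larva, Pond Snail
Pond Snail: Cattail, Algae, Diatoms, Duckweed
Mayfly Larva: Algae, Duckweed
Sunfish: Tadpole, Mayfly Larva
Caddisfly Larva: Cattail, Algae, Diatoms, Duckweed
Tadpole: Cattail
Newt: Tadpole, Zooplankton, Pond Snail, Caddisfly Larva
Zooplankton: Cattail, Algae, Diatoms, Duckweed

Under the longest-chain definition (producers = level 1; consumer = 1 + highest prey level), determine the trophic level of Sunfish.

Trophic level 3

Cattail is a producer → level 1.
Tadpole eats Cattail → level 2.
Sunfish eats Tadpole (level 2); other prey at levels: Mayfly Larva 2 → level 3.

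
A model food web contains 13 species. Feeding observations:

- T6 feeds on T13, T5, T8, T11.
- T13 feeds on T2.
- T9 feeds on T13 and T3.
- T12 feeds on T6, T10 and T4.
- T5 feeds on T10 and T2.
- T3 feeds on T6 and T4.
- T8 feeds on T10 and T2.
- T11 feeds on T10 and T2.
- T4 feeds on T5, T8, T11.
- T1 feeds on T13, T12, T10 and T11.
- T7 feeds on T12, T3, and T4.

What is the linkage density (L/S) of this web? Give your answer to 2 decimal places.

There are L = 28 links among S = 13 species.
L/S = 28/13 = 2.1538 ≈ 2.15.

L/S = 2.15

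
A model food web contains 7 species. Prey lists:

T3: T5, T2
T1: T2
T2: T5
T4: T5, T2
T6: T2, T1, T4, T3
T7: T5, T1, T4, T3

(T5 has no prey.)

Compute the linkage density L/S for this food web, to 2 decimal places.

There are L = 14 links among S = 7 species.
L/S = 14/7 = 2.0000 ≈ 2.00.

L/S = 2.00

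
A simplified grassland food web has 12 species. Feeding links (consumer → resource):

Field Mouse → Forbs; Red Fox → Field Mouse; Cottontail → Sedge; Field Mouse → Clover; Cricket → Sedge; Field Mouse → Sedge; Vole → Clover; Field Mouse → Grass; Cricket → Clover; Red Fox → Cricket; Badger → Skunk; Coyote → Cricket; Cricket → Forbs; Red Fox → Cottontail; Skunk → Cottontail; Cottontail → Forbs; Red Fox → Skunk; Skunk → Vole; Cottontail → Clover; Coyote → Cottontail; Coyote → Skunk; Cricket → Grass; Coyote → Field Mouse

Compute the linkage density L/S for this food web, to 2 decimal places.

There are L = 23 links among S = 12 species.
L/S = 23/12 = 1.9167 ≈ 1.92.

L/S = 1.92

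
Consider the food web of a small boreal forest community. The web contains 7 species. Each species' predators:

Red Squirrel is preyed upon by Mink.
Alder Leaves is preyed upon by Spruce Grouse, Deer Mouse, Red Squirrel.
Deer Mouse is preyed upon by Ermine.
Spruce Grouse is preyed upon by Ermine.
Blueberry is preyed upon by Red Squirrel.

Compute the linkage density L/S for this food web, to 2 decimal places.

L/S = 1.00

There are L = 7 links among S = 7 species.
L/S = 7/7 = 1.0000 ≈ 1.00.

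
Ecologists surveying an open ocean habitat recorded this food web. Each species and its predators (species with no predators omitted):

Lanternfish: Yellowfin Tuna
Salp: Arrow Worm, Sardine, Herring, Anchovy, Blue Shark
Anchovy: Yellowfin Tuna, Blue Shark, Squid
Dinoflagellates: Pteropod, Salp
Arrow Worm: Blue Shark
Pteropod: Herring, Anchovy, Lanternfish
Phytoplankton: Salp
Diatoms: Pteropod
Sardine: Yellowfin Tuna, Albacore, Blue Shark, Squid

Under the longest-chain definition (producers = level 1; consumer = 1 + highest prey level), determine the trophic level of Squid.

Trophic level 4

Dinoflagellates is a producer → level 1.
Pteropod eats Dinoflagellates (level 1); other prey at levels: Diatoms 1 → level 2.
Anchovy eats Pteropod (level 2); other prey at levels: Salp 2 → level 3.
Squid eats Anchovy (level 3); other prey at levels: Sardine 3 → level 4.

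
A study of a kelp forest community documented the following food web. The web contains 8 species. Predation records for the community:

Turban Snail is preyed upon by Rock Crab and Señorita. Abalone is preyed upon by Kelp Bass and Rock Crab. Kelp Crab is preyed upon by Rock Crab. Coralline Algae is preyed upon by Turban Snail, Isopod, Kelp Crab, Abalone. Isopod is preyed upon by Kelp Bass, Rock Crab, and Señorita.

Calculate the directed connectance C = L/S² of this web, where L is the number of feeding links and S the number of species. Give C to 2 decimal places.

The web has S = 8 species and L = 12 feeding links.
C = L / S² = 12 / 64 = 0.1875 ≈ 0.19.

C = 0.19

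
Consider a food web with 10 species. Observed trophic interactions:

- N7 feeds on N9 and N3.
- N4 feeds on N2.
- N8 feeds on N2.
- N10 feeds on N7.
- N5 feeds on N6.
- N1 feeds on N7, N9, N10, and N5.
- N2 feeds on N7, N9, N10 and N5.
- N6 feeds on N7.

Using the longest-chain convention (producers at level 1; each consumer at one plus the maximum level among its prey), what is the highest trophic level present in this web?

Producers (level 1): N9, N3.
N9 → N7 → N6 → N5 → N2 → N4 gives N4 level 6.
No species has a prey at level 6, so no species reaches level 7.

6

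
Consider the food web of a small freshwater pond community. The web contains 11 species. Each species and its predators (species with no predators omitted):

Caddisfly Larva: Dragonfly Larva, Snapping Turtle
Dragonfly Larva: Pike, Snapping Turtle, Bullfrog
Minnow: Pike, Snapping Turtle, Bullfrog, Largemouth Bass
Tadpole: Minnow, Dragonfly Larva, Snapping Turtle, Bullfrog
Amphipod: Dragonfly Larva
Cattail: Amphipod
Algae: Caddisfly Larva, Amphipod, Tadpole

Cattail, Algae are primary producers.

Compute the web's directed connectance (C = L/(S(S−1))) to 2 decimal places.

The web has S = 11 species and L = 18 feeding links.
C = L / (S(S−1)) = 18 / 110 = 0.1636 ≈ 0.16.

C = 0.16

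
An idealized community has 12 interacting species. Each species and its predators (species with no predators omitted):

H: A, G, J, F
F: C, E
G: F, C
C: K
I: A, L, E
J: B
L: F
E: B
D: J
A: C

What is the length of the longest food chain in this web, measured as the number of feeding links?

One longest chain: H → G → F → C → K.
It has 5 species and 4 links.

4 links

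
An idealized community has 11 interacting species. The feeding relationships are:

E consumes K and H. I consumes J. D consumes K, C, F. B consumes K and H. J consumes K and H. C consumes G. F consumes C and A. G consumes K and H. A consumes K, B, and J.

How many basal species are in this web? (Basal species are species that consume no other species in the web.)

2

Basal species (no prey listed): H, K.
Count: 2.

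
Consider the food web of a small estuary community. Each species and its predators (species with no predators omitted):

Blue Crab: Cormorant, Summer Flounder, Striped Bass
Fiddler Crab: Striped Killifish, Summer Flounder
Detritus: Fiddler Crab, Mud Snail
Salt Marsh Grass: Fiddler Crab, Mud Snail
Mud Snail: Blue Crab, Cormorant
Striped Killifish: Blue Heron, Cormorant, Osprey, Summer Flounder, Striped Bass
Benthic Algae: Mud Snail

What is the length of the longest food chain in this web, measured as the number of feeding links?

One longest chain: Salt Marsh Grass → Fiddler Crab → Striped Killifish → Blue Heron.
It has 4 species and 3 links.

3 links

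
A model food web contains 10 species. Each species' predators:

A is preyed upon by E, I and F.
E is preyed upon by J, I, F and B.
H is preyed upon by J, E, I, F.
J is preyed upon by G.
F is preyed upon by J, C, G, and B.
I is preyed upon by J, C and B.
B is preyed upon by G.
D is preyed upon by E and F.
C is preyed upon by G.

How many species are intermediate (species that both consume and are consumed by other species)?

Intermediate species (has both prey and predators): E, F, I, J, C, B.
Count: 6.

6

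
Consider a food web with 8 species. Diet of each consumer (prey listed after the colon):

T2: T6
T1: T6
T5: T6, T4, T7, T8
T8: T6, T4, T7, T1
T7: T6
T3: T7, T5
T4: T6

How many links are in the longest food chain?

4 links

One longest chain: T6 → T4 → T8 → T5 → T3.
It has 5 species and 4 links.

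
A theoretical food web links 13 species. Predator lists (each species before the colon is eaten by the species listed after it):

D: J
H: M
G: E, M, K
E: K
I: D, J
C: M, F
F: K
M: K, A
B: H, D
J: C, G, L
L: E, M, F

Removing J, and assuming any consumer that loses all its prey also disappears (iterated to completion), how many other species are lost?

5

Remove J.
Round 1: C (all prey gone), G (all prey gone), L (all prey gone) → extinct.
Round 2: E (all prey gone), F (all prey gone) → extinct.
No further losses. Total secondary extinctions: 5.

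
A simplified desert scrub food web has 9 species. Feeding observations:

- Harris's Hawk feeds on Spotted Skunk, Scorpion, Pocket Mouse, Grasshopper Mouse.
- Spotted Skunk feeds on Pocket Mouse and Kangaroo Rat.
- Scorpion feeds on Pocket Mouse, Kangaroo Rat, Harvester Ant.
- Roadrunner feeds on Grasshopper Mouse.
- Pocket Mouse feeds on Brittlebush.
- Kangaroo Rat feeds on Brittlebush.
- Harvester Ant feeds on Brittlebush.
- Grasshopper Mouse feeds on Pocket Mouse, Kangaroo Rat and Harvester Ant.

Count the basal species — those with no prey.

Basal species (no prey listed): Brittlebush.
Count: 1.

1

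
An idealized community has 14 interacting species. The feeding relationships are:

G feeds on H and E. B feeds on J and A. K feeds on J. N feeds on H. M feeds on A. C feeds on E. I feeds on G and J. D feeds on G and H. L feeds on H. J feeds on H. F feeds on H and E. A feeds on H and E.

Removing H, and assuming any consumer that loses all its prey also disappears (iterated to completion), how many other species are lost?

Remove H.
Round 1: J (all prey gone), N (all prey gone), L (all prey gone) → extinct.
Round 2: K (all prey gone) → extinct.
No further losses. Total secondary extinctions: 4.

4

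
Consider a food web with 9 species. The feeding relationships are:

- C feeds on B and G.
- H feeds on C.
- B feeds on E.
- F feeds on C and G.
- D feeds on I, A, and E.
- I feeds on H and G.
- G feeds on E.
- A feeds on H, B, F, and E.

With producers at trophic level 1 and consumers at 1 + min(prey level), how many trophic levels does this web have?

4

Producers (level 1): E.
Following each consumer down to its lowest-level prey: E → G → C → H (levels 1 through 4).
All prey of H (C 3) are at level 3 or above, so H is at level 1 + 3 = 4.
Every consumer has at least one prey at level 3 or below, so none exceeds level 4.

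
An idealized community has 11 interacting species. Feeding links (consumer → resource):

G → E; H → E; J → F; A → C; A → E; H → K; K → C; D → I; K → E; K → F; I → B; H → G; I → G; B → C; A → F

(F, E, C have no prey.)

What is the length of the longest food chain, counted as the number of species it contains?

One longest chain: E → G → I → D.
It has 4 species and 3 links.

4 species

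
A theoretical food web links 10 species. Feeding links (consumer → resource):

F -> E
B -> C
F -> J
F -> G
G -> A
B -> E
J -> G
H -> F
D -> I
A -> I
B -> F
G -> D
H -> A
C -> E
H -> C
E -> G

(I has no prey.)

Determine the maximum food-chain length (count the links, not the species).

One longest chain: I → A → G → E → C → B.
It has 6 species and 5 links.

5 links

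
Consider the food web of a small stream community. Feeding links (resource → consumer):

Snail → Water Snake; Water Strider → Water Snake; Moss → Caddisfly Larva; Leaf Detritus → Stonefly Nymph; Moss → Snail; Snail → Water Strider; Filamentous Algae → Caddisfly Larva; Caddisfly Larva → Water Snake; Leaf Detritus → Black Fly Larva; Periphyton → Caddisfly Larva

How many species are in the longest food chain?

One longest chain: Moss → Snail → Water Strider → Water Snake.
It has 4 species and 3 links.

4 species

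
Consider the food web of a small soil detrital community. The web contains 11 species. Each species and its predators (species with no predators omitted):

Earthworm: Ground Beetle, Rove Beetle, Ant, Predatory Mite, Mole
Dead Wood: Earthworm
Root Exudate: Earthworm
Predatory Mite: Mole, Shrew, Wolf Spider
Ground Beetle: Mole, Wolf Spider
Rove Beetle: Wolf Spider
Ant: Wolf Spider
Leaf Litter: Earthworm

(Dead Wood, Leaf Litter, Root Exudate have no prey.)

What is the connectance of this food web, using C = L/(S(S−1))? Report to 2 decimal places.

The web has S = 11 species and L = 15 feeding links.
C = L / (S(S−1)) = 15 / 110 = 0.1364 ≈ 0.14.

C = 0.14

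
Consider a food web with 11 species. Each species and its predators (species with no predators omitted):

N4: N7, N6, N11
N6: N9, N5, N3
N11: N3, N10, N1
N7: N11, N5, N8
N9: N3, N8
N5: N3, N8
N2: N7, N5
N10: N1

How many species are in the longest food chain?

5 species

One longest chain: N2 → N7 → N11 → N10 → N1.
It has 5 species and 4 links.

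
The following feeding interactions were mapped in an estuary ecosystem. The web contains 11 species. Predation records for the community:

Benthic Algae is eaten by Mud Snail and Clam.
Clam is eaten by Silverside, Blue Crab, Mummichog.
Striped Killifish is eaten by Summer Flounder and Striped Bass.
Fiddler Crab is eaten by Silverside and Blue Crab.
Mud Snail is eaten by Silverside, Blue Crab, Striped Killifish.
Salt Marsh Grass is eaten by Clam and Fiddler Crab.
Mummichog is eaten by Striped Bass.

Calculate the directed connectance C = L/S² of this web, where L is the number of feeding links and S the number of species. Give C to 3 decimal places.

C = 0.124

The web has S = 11 species and L = 15 feeding links.
C = L / S² = 15 / 121 = 0.1240 ≈ 0.124.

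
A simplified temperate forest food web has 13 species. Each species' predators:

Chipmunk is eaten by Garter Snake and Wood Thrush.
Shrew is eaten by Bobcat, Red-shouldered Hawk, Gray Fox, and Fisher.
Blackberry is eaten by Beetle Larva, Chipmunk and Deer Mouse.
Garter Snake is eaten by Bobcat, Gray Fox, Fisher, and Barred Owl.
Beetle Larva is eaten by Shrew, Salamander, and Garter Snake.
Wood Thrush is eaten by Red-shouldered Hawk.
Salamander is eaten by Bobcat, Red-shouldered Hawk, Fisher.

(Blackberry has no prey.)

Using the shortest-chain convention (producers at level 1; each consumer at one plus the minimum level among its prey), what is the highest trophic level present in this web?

Producers (level 1): Blackberry.
Following each consumer down to its lowest-level prey: Blackberry → Chipmunk → Garter Snake → Bobcat (levels 1 through 4).
All prey of Bobcat (Garter Snake 3, Salamander 3, Shrew 3) are at level 3 or above, so Bobcat is at level 1 + 3 = 4.
Every consumer has at least one prey at level 3 or below, so none exceeds level 4.

4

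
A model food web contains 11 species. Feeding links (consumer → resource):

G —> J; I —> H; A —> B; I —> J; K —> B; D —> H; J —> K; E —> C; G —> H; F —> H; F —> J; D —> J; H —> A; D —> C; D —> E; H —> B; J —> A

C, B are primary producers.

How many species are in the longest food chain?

4 species

One longest chain: B → K → J → F.
It has 4 species and 3 links.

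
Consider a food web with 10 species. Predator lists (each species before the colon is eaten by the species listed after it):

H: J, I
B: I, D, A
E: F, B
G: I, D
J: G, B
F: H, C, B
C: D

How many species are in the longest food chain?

6 species

One longest chain: E → F → H → J → G → I.
It has 6 species and 5 links.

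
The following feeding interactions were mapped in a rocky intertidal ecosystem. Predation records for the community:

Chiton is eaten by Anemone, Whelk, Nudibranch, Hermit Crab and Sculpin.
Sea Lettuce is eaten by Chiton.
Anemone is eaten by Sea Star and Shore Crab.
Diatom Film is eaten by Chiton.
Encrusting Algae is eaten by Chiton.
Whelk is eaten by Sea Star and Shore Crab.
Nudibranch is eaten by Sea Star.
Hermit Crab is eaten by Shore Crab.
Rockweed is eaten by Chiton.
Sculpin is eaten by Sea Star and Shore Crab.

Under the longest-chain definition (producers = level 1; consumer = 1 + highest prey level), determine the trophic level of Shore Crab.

Rockweed is a producer → level 1.
Chiton eats Rockweed (level 1); other prey at levels: Sea Lettuce 1, Encrusting Algae 1, Diatom Film 1 → level 2.
Whelk eats Chiton → level 3.
Shore Crab eats Whelk (level 3); other prey at levels: Anemone 3, Sculpin 3, Hermit Crab 3 → level 4.

Trophic level 4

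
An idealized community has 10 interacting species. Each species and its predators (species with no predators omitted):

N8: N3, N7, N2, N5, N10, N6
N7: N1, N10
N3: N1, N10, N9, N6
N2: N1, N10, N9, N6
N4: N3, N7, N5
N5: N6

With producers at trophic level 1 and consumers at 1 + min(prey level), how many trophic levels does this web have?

3

Producers (level 1): N4, N8.
Following each consumer down to its lowest-level prey: N4 → N3 → N1 (levels 1 through 3).
All prey of N1 (N3 2, N7 2, N2 2) are at level 2 or above, so N1 is at level 1 + 2 = 3.
Every consumer has at least one prey at level 2 or below, so none exceeds level 3.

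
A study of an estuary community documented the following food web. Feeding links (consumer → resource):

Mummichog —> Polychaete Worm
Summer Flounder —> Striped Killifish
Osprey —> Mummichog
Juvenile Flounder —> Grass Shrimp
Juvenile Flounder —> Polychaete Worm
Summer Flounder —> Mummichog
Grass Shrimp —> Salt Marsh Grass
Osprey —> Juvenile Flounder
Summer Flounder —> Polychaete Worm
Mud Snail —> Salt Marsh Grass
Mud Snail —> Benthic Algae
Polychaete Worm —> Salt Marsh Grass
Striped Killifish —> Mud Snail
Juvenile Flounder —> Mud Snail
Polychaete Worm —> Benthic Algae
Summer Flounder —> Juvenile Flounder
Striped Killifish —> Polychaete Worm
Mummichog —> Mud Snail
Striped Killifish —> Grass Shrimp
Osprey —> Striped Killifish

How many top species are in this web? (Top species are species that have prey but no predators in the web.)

2

Top species (has prey, but nothing eats it): Summer Flounder, Osprey.
Count: 2.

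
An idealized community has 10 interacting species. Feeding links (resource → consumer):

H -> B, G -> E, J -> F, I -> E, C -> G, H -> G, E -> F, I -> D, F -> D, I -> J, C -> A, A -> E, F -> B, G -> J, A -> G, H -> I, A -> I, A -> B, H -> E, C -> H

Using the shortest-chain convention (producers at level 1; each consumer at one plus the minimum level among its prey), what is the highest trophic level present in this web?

Producers (level 1): C.
Following each consumer down to its lowest-level prey: C → A → E → F (levels 1 through 4).
All prey of F (E 3, J 3) are at level 3 or above, so F is at level 1 + 3 = 4.
Every consumer has at least one prey at level 3 or below, so none exceeds level 4.

4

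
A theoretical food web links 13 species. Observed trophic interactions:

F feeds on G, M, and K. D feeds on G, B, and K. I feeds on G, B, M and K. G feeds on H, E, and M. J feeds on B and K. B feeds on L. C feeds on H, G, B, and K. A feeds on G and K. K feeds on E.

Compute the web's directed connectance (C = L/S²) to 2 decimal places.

C = 0.14

The web has S = 13 species and L = 23 feeding links.
C = L / S² = 23 / 169 = 0.1361 ≈ 0.14.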